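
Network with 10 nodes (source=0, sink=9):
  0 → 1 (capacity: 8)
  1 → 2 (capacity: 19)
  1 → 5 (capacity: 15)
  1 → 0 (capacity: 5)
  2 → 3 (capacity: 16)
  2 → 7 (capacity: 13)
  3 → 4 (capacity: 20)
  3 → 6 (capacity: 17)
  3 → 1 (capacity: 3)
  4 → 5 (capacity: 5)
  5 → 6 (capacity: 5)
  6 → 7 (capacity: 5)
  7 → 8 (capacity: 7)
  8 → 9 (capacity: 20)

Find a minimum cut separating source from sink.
Min cut value = 7, edges: (7,8)

Min cut value: 7
Partition: S = [0, 1, 2, 3, 4, 5, 6, 7], T = [8, 9]
Cut edges: (7,8)

By max-flow min-cut theorem, max flow = min cut = 7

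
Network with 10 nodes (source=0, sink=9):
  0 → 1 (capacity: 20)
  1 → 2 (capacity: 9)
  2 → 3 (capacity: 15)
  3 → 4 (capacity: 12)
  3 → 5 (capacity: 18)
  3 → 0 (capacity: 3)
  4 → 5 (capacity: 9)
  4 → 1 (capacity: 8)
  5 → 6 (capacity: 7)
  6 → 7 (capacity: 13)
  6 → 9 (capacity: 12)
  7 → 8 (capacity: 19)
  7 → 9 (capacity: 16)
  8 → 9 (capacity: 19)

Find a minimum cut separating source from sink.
Min cut value = 7, edges: (5,6)

Min cut value: 7
Partition: S = [0, 1, 2, 3, 4, 5], T = [6, 7, 8, 9]
Cut edges: (5,6)

By max-flow min-cut theorem, max flow = min cut = 7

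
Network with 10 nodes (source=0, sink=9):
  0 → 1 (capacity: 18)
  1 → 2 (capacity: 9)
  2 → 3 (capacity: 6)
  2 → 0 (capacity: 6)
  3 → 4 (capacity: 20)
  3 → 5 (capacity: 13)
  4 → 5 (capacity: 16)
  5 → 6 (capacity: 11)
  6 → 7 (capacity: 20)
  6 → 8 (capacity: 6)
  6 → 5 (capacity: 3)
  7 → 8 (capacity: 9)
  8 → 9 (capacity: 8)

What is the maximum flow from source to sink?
Maximum flow = 6

Max flow: 6

Flow assignment:
  0 → 1: 9/18
  1 → 2: 9/9
  2 → 3: 6/6
  2 → 0: 3/6
  3 → 5: 6/13
  5 → 6: 6/11
  6 → 8: 6/6
  8 → 9: 6/8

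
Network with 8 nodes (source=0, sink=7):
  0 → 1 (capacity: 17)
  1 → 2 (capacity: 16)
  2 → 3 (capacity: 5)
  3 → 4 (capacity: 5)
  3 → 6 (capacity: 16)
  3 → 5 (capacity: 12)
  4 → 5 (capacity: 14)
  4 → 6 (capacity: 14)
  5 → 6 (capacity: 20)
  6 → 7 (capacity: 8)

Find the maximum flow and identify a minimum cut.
Max flow = 5, Min cut edges: (2,3)

Maximum flow: 5
Minimum cut: (2,3)
Partition: S = [0, 1, 2], T = [3, 4, 5, 6, 7]

Max-flow min-cut theorem verified: both equal 5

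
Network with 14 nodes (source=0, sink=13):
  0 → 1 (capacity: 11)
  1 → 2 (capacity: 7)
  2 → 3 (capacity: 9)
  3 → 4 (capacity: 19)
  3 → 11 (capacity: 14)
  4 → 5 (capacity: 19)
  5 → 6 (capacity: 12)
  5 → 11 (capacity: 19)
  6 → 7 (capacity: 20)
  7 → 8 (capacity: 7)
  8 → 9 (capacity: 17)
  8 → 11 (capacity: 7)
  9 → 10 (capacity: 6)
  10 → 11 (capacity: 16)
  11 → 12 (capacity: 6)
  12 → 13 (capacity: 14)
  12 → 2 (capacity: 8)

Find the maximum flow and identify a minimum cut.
Max flow = 6, Min cut edges: (11,12)

Maximum flow: 6
Minimum cut: (11,12)
Partition: S = [0, 1, 2, 3, 4, 5, 6, 7, 8, 9, 10, 11], T = [12, 13]

Max-flow min-cut theorem verified: both equal 6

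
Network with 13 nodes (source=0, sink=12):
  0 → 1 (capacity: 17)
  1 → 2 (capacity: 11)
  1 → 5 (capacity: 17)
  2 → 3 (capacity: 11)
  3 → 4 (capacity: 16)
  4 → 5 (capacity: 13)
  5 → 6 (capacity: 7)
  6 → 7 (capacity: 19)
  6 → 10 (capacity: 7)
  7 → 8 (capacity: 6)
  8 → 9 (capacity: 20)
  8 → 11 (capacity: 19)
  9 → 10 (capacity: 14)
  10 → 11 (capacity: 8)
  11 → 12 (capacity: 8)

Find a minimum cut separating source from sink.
Min cut value = 7, edges: (5,6)

Min cut value: 7
Partition: S = [0, 1, 2, 3, 4, 5], T = [6, 7, 8, 9, 10, 11, 12]
Cut edges: (5,6)

By max-flow min-cut theorem, max flow = min cut = 7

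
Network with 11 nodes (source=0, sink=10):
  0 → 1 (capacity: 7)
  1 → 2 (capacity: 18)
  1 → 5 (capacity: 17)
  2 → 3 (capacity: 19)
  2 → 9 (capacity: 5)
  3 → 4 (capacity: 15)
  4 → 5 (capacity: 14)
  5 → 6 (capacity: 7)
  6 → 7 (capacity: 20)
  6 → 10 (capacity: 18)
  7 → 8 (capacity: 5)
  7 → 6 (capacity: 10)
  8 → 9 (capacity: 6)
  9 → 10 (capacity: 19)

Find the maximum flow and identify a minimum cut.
Max flow = 7, Min cut edges: (0,1)

Maximum flow: 7
Minimum cut: (0,1)
Partition: S = [0], T = [1, 2, 3, 4, 5, 6, 7, 8, 9, 10]

Max-flow min-cut theorem verified: both equal 7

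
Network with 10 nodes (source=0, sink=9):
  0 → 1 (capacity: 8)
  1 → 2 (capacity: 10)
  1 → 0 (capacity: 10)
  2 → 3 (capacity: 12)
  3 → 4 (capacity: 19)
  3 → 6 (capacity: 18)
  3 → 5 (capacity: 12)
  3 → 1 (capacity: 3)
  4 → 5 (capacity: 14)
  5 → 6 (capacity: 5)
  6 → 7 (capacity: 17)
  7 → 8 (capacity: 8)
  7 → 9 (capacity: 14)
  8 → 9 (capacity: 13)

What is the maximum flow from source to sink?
Maximum flow = 8

Max flow: 8

Flow assignment:
  0 → 1: 8/8
  1 → 2: 8/10
  2 → 3: 8/12
  3 → 6: 8/18
  6 → 7: 8/17
  7 → 9: 8/14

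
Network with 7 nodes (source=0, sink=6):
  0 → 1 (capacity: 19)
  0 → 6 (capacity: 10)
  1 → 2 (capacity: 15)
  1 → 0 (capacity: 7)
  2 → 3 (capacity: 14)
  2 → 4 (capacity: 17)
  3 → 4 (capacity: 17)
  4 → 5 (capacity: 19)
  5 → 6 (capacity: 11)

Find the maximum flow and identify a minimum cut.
Max flow = 21, Min cut edges: (0,6), (5,6)

Maximum flow: 21
Minimum cut: (0,6), (5,6)
Partition: S = [0, 1, 2, 3, 4, 5], T = [6]

Max-flow min-cut theorem verified: both equal 21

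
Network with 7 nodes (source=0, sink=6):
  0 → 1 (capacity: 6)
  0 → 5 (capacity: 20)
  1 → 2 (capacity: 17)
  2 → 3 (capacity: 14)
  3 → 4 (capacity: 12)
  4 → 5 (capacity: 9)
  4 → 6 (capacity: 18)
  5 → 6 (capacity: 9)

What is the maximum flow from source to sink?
Maximum flow = 15

Max flow: 15

Flow assignment:
  0 → 1: 6/6
  0 → 5: 9/20
  1 → 2: 6/17
  2 → 3: 6/14
  3 → 4: 6/12
  4 → 6: 6/18
  5 → 6: 9/9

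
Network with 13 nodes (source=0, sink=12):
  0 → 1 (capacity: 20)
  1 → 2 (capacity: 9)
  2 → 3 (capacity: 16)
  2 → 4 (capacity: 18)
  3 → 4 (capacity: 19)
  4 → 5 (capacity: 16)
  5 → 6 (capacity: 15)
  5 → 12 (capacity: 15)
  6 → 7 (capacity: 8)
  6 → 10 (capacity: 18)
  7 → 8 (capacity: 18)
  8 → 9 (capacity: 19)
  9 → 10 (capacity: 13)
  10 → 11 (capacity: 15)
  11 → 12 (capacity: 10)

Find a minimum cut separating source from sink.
Min cut value = 9, edges: (1,2)

Min cut value: 9
Partition: S = [0, 1], T = [2, 3, 4, 5, 6, 7, 8, 9, 10, 11, 12]
Cut edges: (1,2)

By max-flow min-cut theorem, max flow = min cut = 9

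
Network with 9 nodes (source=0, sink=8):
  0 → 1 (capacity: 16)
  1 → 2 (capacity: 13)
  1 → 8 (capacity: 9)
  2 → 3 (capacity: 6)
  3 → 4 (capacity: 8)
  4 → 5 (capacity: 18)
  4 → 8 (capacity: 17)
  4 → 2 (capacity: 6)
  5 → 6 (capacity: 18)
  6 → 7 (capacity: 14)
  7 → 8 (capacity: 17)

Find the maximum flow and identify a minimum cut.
Max flow = 15, Min cut edges: (1,8), (2,3)

Maximum flow: 15
Minimum cut: (1,8), (2,3)
Partition: S = [0, 1, 2], T = [3, 4, 5, 6, 7, 8]

Max-flow min-cut theorem verified: both equal 15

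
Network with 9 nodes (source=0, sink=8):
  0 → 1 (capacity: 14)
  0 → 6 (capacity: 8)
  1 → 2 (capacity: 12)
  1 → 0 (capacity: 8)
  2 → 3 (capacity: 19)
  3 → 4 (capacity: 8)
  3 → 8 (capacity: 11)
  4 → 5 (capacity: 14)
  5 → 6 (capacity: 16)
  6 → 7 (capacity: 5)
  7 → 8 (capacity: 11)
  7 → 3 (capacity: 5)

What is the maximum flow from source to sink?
Maximum flow = 16

Max flow: 16

Flow assignment:
  0 → 1: 11/14
  0 → 6: 5/8
  1 → 2: 11/12
  2 → 3: 11/19
  3 → 8: 11/11
  6 → 7: 5/5
  7 → 8: 5/11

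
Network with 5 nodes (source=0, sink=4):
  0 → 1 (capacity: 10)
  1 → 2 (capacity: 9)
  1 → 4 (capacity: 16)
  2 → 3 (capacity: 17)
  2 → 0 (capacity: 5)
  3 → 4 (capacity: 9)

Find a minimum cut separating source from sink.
Min cut value = 10, edges: (0,1)

Min cut value: 10
Partition: S = [0], T = [1, 2, 3, 4]
Cut edges: (0,1)

By max-flow min-cut theorem, max flow = min cut = 10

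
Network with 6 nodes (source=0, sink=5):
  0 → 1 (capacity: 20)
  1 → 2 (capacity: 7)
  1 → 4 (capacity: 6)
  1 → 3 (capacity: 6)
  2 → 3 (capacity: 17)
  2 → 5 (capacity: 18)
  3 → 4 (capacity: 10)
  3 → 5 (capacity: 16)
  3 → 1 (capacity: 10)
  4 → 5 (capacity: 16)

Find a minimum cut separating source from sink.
Min cut value = 19, edges: (1,2), (1,4), (1,3)

Min cut value: 19
Partition: S = [0, 1], T = [2, 3, 4, 5]
Cut edges: (1,2), (1,4), (1,3)

By max-flow min-cut theorem, max flow = min cut = 19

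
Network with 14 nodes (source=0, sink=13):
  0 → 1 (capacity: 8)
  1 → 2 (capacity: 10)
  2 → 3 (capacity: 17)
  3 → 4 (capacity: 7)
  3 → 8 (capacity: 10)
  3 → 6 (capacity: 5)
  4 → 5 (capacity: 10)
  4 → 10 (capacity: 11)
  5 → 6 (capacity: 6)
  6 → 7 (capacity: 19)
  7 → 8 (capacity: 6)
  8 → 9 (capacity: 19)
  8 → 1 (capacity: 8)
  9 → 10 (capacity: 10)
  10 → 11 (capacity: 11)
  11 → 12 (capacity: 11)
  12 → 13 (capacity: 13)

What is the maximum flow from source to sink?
Maximum flow = 8

Max flow: 8

Flow assignment:
  0 → 1: 8/8
  1 → 2: 8/10
  2 → 3: 8/17
  3 → 4: 7/7
  3 → 8: 1/10
  4 → 10: 7/11
  8 → 9: 1/19
  9 → 10: 1/10
  10 → 11: 8/11
  11 → 12: 8/11
  12 → 13: 8/13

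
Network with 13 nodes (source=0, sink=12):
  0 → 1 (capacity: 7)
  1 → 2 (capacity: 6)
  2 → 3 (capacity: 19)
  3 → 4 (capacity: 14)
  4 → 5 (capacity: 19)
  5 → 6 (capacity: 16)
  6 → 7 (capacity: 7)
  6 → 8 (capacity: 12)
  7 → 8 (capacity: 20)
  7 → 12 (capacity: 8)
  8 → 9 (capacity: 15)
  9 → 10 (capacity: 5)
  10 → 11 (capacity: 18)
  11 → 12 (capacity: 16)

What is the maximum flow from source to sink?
Maximum flow = 6

Max flow: 6

Flow assignment:
  0 → 1: 6/7
  1 → 2: 6/6
  2 → 3: 6/19
  3 → 4: 6/14
  4 → 5: 6/19
  5 → 6: 6/16
  6 → 7: 6/7
  7 → 12: 6/8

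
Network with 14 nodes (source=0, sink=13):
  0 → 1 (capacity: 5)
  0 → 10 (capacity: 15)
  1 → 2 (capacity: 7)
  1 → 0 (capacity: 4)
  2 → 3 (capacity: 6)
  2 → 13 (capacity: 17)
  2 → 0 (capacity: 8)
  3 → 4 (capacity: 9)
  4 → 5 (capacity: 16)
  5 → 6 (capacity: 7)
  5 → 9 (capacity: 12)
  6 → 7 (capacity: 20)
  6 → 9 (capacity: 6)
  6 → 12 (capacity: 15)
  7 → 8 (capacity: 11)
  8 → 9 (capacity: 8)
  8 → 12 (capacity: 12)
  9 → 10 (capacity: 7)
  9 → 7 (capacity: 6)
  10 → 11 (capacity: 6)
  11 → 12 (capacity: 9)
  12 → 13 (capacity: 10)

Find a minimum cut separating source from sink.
Min cut value = 11, edges: (0,1), (10,11)

Min cut value: 11
Partition: S = [0, 10], T = [1, 2, 3, 4, 5, 6, 7, 8, 9, 11, 12, 13]
Cut edges: (0,1), (10,11)

By max-flow min-cut theorem, max flow = min cut = 11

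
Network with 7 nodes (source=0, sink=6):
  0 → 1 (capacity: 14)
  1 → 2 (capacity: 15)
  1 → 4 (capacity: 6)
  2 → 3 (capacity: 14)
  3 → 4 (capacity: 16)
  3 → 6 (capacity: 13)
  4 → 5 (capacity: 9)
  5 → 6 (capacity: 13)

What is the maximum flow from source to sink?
Maximum flow = 14

Max flow: 14

Flow assignment:
  0 → 1: 14/14
  1 → 2: 13/15
  1 → 4: 1/6
  2 → 3: 13/14
  3 → 6: 13/13
  4 → 5: 1/9
  5 → 6: 1/13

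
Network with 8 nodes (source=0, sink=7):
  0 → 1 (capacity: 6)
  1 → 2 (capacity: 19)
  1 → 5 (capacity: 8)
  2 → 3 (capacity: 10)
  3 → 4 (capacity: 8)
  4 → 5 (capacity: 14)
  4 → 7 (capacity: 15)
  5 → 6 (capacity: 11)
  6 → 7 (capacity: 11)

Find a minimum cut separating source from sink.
Min cut value = 6, edges: (0,1)

Min cut value: 6
Partition: S = [0], T = [1, 2, 3, 4, 5, 6, 7]
Cut edges: (0,1)

By max-flow min-cut theorem, max flow = min cut = 6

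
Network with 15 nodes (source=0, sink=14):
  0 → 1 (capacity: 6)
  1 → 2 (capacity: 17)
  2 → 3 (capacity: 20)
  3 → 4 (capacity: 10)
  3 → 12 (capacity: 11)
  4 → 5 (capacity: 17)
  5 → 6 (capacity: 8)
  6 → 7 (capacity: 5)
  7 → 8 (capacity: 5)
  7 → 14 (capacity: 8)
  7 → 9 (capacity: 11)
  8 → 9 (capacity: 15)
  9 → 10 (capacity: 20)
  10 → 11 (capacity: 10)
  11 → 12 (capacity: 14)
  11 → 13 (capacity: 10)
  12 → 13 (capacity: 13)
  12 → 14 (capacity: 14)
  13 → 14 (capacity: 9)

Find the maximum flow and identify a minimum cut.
Max flow = 6, Min cut edges: (0,1)

Maximum flow: 6
Minimum cut: (0,1)
Partition: S = [0], T = [1, 2, 3, 4, 5, 6, 7, 8, 9, 10, 11, 12, 13, 14]

Max-flow min-cut theorem verified: both equal 6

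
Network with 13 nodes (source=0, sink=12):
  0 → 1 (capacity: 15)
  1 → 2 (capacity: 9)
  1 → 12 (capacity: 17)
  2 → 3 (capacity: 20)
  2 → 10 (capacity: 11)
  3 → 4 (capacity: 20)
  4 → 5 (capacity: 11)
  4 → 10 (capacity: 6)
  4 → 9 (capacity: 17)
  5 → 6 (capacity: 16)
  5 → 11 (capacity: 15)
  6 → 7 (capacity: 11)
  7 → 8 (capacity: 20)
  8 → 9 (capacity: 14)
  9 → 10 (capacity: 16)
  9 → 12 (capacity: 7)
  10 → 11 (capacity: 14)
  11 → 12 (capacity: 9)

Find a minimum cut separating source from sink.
Min cut value = 15, edges: (0,1)

Min cut value: 15
Partition: S = [0], T = [1, 2, 3, 4, 5, 6, 7, 8, 9, 10, 11, 12]
Cut edges: (0,1)

By max-flow min-cut theorem, max flow = min cut = 15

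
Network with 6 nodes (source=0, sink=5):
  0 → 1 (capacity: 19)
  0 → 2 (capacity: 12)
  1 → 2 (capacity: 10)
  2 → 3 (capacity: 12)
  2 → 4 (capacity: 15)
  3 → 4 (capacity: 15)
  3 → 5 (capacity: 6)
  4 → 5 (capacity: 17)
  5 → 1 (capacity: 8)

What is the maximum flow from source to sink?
Maximum flow = 22

Max flow: 22

Flow assignment:
  0 → 1: 10/19
  0 → 2: 12/12
  1 → 2: 10/10
  2 → 3: 12/12
  2 → 4: 10/15
  3 → 4: 6/15
  3 → 5: 6/6
  4 → 5: 16/17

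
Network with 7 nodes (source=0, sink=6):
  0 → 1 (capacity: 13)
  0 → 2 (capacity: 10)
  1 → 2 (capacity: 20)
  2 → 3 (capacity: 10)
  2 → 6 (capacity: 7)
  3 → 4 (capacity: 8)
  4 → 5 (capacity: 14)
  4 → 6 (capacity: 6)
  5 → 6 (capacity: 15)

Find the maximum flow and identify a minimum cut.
Max flow = 15, Min cut edges: (2,6), (3,4)

Maximum flow: 15
Minimum cut: (2,6), (3,4)
Partition: S = [0, 1, 2, 3], T = [4, 5, 6]

Max-flow min-cut theorem verified: both equal 15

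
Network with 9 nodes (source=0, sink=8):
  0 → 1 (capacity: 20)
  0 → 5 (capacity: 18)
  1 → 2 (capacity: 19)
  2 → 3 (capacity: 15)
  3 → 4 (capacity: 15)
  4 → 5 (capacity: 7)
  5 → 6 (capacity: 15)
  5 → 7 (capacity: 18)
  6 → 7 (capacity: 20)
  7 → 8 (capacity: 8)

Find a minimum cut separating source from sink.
Min cut value = 8, edges: (7,8)

Min cut value: 8
Partition: S = [0, 1, 2, 3, 4, 5, 6, 7], T = [8]
Cut edges: (7,8)

By max-flow min-cut theorem, max flow = min cut = 8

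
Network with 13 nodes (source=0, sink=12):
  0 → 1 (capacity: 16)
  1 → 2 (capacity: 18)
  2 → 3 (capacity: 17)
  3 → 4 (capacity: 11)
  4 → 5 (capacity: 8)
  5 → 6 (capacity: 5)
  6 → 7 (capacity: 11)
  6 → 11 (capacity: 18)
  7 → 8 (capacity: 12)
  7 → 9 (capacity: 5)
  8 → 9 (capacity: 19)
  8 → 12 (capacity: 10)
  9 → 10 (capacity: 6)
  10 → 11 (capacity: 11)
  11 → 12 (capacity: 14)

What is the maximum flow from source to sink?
Maximum flow = 5

Max flow: 5

Flow assignment:
  0 → 1: 5/16
  1 → 2: 5/18
  2 → 3: 5/17
  3 → 4: 5/11
  4 → 5: 5/8
  5 → 6: 5/5
  6 → 11: 5/18
  11 → 12: 5/14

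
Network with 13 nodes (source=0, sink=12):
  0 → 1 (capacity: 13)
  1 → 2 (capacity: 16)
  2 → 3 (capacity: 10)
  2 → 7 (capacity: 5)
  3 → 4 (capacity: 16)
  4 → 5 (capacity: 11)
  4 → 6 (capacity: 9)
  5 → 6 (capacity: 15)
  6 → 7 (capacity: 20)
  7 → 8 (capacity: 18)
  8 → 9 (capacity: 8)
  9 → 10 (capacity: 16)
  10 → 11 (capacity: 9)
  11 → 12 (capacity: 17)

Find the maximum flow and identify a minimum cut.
Max flow = 8, Min cut edges: (8,9)

Maximum flow: 8
Minimum cut: (8,9)
Partition: S = [0, 1, 2, 3, 4, 5, 6, 7, 8], T = [9, 10, 11, 12]

Max-flow min-cut theorem verified: both equal 8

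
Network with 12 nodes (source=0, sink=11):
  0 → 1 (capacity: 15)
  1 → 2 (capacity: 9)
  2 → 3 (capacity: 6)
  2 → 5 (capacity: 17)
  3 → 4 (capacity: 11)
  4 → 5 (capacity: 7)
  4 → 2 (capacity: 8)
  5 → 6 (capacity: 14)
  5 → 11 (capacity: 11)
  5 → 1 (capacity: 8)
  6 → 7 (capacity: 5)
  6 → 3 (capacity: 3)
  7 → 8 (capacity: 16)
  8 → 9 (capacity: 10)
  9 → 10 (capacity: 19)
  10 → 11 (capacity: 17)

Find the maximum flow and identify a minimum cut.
Max flow = 9, Min cut edges: (1,2)

Maximum flow: 9
Minimum cut: (1,2)
Partition: S = [0, 1], T = [2, 3, 4, 5, 6, 7, 8, 9, 10, 11]

Max-flow min-cut theorem verified: both equal 9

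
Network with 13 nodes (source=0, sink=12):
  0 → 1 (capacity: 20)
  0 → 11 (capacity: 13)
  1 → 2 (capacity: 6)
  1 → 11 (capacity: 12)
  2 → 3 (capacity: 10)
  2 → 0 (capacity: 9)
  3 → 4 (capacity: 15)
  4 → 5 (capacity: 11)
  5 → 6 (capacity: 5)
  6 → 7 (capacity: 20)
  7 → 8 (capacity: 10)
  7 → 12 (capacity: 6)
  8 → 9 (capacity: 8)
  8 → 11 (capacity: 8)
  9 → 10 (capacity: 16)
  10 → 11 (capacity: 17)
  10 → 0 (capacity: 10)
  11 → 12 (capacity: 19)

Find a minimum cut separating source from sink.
Min cut value = 24, edges: (5,6), (11,12)

Min cut value: 24
Partition: S = [0, 1, 2, 3, 4, 5, 8, 9, 10, 11], T = [6, 7, 12]
Cut edges: (5,6), (11,12)

By max-flow min-cut theorem, max flow = min cut = 24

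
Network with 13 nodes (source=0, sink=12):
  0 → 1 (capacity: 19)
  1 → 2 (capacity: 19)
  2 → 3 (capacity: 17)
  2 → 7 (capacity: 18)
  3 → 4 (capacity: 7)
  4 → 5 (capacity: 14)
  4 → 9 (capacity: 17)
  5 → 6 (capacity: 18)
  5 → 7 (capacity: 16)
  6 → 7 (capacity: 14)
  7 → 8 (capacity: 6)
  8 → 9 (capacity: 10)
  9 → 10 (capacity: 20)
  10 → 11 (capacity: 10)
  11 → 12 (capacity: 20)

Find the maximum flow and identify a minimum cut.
Max flow = 10, Min cut edges: (10,11)

Maximum flow: 10
Minimum cut: (10,11)
Partition: S = [0, 1, 2, 3, 4, 5, 6, 7, 8, 9, 10], T = [11, 12]

Max-flow min-cut theorem verified: both equal 10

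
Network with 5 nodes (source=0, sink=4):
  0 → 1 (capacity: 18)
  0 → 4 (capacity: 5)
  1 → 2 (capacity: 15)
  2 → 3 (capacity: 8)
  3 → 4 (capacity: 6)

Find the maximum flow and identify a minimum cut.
Max flow = 11, Min cut edges: (0,4), (3,4)

Maximum flow: 11
Minimum cut: (0,4), (3,4)
Partition: S = [0, 1, 2, 3], T = [4]

Max-flow min-cut theorem verified: both equal 11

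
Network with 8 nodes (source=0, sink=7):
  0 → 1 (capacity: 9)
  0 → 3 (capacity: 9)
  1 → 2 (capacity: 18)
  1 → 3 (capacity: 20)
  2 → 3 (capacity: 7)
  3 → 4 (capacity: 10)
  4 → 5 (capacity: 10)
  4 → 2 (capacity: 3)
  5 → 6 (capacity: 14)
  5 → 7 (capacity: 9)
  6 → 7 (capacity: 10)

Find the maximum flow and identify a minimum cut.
Max flow = 10, Min cut edges: (4,5)

Maximum flow: 10
Minimum cut: (4,5)
Partition: S = [0, 1, 2, 3, 4], T = [5, 6, 7]

Max-flow min-cut theorem verified: both equal 10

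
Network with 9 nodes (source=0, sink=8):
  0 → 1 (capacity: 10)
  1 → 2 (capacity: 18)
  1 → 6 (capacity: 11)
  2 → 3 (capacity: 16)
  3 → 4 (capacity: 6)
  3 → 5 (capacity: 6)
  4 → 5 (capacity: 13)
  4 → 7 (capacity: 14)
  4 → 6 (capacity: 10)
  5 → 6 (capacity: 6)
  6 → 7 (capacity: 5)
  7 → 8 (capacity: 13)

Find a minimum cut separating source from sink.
Min cut value = 10, edges: (0,1)

Min cut value: 10
Partition: S = [0], T = [1, 2, 3, 4, 5, 6, 7, 8]
Cut edges: (0,1)

By max-flow min-cut theorem, max flow = min cut = 10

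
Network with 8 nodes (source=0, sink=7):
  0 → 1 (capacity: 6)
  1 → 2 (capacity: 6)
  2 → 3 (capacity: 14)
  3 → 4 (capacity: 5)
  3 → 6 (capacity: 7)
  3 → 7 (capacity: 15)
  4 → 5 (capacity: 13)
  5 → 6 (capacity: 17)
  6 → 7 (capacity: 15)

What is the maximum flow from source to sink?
Maximum flow = 6

Max flow: 6

Flow assignment:
  0 → 1: 6/6
  1 → 2: 6/6
  2 → 3: 6/14
  3 → 7: 6/15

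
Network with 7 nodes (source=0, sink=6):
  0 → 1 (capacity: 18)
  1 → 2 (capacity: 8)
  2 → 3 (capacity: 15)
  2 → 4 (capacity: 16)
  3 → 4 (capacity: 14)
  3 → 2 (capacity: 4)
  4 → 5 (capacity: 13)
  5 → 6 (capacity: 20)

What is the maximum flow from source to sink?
Maximum flow = 8

Max flow: 8

Flow assignment:
  0 → 1: 8/18
  1 → 2: 8/8
  2 → 4: 8/16
  4 → 5: 8/13
  5 → 6: 8/20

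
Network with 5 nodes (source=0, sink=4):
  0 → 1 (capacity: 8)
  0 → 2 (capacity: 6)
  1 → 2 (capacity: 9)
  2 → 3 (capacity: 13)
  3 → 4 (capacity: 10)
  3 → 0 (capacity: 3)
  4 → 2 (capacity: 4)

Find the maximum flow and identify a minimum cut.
Max flow = 10, Min cut edges: (3,4)

Maximum flow: 10
Minimum cut: (3,4)
Partition: S = [0, 1, 2, 3], T = [4]

Max-flow min-cut theorem verified: both equal 10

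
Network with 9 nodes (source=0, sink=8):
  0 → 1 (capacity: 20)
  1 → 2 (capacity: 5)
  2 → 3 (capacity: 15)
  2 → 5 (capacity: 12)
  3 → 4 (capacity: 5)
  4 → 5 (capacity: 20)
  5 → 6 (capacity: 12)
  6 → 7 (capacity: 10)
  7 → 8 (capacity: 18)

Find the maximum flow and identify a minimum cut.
Max flow = 5, Min cut edges: (1,2)

Maximum flow: 5
Minimum cut: (1,2)
Partition: S = [0, 1], T = [2, 3, 4, 5, 6, 7, 8]

Max-flow min-cut theorem verified: both equal 5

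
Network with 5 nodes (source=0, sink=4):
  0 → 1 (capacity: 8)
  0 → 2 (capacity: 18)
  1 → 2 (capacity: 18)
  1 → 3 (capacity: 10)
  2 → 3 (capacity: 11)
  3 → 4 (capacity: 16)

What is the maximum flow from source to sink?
Maximum flow = 16

Max flow: 16

Flow assignment:
  0 → 1: 5/8
  0 → 2: 11/18
  1 → 3: 5/10
  2 → 3: 11/11
  3 → 4: 16/16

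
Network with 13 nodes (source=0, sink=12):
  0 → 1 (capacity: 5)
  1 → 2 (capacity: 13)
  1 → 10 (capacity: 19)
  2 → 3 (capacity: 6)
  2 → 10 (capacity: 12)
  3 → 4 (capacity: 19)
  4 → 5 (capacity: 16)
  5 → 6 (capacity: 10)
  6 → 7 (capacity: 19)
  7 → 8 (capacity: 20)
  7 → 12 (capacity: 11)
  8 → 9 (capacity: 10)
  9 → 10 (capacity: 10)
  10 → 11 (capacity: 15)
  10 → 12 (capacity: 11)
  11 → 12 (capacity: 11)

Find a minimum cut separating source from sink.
Min cut value = 5, edges: (0,1)

Min cut value: 5
Partition: S = [0], T = [1, 2, 3, 4, 5, 6, 7, 8, 9, 10, 11, 12]
Cut edges: (0,1)

By max-flow min-cut theorem, max flow = min cut = 5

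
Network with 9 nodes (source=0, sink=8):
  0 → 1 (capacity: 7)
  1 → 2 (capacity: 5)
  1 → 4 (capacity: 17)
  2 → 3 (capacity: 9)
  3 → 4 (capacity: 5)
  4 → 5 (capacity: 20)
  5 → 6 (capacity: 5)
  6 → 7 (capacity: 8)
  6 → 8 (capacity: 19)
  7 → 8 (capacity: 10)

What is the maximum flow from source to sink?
Maximum flow = 5

Max flow: 5

Flow assignment:
  0 → 1: 5/7
  1 → 4: 5/17
  4 → 5: 5/20
  5 → 6: 5/5
  6 → 8: 5/19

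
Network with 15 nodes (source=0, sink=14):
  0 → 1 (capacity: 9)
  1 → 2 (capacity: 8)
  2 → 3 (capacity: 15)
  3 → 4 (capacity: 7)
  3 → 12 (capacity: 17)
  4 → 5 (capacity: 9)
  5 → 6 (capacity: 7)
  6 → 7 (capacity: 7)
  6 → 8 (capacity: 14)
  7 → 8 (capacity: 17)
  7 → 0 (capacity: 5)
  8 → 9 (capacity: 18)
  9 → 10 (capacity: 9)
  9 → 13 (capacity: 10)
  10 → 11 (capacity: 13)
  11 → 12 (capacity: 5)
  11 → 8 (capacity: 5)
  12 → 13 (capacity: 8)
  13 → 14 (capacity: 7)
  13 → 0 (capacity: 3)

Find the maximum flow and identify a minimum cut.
Max flow = 7, Min cut edges: (13,14)

Maximum flow: 7
Minimum cut: (13,14)
Partition: S = [0, 1, 2, 3, 4, 5, 6, 7, 8, 9, 10, 11, 12, 13], T = [14]

Max-flow min-cut theorem verified: both equal 7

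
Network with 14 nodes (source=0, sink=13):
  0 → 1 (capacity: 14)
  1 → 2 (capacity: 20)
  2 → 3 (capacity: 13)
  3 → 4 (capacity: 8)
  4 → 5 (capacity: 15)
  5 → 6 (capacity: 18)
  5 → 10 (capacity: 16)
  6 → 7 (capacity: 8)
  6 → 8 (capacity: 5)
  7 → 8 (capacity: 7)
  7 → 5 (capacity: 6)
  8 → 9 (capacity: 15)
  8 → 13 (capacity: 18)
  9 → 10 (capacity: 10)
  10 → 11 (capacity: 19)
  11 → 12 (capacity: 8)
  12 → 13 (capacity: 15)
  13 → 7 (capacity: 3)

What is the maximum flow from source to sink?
Maximum flow = 8

Max flow: 8

Flow assignment:
  0 → 1: 8/14
  1 → 2: 8/20
  2 → 3: 8/13
  3 → 4: 8/8
  4 → 5: 8/15
  5 → 6: 8/18
  6 → 7: 3/8
  6 → 8: 5/5
  7 → 8: 3/7
  8 → 13: 8/18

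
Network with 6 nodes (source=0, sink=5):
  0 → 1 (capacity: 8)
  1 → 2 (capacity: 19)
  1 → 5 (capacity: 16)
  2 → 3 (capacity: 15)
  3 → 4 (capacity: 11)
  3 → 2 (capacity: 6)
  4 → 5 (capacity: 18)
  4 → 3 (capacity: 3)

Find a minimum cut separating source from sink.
Min cut value = 8, edges: (0,1)

Min cut value: 8
Partition: S = [0], T = [1, 2, 3, 4, 5]
Cut edges: (0,1)

By max-flow min-cut theorem, max flow = min cut = 8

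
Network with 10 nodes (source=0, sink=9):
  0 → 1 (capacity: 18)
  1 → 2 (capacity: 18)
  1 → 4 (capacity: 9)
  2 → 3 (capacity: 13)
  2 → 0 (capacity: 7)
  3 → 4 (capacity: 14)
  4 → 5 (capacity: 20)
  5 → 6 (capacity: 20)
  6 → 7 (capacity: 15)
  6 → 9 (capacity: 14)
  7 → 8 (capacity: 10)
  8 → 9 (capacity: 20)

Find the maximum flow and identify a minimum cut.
Max flow = 18, Min cut edges: (0,1)

Maximum flow: 18
Minimum cut: (0,1)
Partition: S = [0], T = [1, 2, 3, 4, 5, 6, 7, 8, 9]

Max-flow min-cut theorem verified: both equal 18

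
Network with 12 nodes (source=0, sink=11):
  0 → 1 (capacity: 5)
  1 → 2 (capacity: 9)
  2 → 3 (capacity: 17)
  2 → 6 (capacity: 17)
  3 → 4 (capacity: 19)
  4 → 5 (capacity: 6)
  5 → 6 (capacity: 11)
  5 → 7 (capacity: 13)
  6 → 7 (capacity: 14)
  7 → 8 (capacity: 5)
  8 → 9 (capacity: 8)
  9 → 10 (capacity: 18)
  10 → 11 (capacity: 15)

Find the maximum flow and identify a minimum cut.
Max flow = 5, Min cut edges: (7,8)

Maximum flow: 5
Minimum cut: (7,8)
Partition: S = [0, 1, 2, 3, 4, 5, 6, 7], T = [8, 9, 10, 11]

Max-flow min-cut theorem verified: both equal 5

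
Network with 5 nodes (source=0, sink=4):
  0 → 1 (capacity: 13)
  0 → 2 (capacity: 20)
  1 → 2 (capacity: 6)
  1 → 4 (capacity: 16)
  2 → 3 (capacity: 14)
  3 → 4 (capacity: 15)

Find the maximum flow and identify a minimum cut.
Max flow = 27, Min cut edges: (0,1), (2,3)

Maximum flow: 27
Minimum cut: (0,1), (2,3)
Partition: S = [0, 2], T = [1, 3, 4]

Max-flow min-cut theorem verified: both equal 27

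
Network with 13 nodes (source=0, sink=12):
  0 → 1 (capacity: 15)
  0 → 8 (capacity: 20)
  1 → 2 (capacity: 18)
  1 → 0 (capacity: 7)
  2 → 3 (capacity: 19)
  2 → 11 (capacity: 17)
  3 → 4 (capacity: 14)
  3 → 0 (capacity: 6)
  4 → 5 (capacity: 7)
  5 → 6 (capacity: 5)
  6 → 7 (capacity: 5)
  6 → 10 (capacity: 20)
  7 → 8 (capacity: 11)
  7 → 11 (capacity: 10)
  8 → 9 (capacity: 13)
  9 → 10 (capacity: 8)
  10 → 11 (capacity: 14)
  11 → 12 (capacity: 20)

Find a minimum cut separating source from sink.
Min cut value = 20, edges: (11,12)

Min cut value: 20
Partition: S = [0, 1, 2, 3, 4, 5, 6, 7, 8, 9, 10, 11], T = [12]
Cut edges: (11,12)

By max-flow min-cut theorem, max flow = min cut = 20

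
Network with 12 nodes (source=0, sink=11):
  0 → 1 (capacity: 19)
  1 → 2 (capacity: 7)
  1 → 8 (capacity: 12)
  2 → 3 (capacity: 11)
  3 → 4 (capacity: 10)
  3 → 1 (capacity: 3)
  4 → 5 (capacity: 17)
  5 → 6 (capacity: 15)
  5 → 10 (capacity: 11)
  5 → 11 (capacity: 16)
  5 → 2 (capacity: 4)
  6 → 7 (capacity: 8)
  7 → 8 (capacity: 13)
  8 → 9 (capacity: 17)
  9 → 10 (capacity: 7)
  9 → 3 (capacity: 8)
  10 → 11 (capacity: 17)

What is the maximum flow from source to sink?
Maximum flow = 17

Max flow: 17

Flow assignment:
  0 → 1: 17/19
  1 → 2: 5/7
  1 → 8: 12/12
  2 → 3: 5/11
  3 → 4: 10/10
  4 → 5: 10/17
  5 → 11: 10/16
  8 → 9: 12/17
  9 → 10: 7/7
  9 → 3: 5/8
  10 → 11: 7/17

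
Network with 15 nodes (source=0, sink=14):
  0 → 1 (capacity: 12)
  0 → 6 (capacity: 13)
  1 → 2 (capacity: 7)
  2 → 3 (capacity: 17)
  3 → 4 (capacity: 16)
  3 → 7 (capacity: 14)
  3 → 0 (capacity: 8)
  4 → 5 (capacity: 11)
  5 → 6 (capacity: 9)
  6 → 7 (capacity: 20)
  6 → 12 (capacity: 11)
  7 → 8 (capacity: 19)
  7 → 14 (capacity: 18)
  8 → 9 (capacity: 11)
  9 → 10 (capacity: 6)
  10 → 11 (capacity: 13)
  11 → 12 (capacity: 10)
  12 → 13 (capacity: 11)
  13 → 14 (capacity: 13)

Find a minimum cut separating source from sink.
Min cut value = 20, edges: (0,6), (1,2)

Min cut value: 20
Partition: S = [0, 1], T = [2, 3, 4, 5, 6, 7, 8, 9, 10, 11, 12, 13, 14]
Cut edges: (0,6), (1,2)

By max-flow min-cut theorem, max flow = min cut = 20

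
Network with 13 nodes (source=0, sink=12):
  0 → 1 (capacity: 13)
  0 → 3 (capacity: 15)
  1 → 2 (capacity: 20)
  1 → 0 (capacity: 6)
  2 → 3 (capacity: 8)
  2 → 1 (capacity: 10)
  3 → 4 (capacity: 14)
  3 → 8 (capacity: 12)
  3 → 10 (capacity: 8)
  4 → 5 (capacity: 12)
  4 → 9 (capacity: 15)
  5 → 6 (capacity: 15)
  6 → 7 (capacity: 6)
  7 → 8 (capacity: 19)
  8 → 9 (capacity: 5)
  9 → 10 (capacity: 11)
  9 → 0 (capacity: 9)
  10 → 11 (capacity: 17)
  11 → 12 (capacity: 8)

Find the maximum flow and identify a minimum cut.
Max flow = 8, Min cut edges: (11,12)

Maximum flow: 8
Minimum cut: (11,12)
Partition: S = [0, 1, 2, 3, 4, 5, 6, 7, 8, 9, 10, 11], T = [12]

Max-flow min-cut theorem verified: both equal 8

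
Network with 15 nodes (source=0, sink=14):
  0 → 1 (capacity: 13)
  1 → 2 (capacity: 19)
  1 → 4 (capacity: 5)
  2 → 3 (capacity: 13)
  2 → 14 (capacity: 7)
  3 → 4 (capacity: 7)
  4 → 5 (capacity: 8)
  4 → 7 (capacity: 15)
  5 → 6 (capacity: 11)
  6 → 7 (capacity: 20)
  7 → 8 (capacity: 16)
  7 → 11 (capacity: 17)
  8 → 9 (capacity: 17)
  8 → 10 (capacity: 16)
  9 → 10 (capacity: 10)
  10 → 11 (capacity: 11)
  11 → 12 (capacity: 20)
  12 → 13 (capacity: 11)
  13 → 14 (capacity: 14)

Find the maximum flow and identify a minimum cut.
Max flow = 13, Min cut edges: (0,1)

Maximum flow: 13
Minimum cut: (0,1)
Partition: S = [0], T = [1, 2, 3, 4, 5, 6, 7, 8, 9, 10, 11, 12, 13, 14]

Max-flow min-cut theorem verified: both equal 13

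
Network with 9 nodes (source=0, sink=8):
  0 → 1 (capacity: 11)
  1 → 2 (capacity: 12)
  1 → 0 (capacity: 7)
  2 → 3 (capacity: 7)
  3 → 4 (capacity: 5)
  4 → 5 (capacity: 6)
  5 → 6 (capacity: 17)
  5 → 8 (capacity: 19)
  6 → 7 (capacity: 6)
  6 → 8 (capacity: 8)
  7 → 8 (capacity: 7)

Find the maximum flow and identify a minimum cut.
Max flow = 5, Min cut edges: (3,4)

Maximum flow: 5
Minimum cut: (3,4)
Partition: S = [0, 1, 2, 3], T = [4, 5, 6, 7, 8]

Max-flow min-cut theorem verified: both equal 5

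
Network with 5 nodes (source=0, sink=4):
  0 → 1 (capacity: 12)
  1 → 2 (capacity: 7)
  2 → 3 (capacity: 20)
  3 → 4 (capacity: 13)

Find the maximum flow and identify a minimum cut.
Max flow = 7, Min cut edges: (1,2)

Maximum flow: 7
Minimum cut: (1,2)
Partition: S = [0, 1], T = [2, 3, 4]

Max-flow min-cut theorem verified: both equal 7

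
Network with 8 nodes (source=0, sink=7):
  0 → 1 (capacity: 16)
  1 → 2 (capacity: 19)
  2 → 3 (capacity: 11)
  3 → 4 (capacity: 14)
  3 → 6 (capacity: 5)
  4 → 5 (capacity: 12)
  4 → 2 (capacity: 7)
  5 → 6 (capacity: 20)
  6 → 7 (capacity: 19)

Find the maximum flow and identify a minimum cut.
Max flow = 11, Min cut edges: (2,3)

Maximum flow: 11
Minimum cut: (2,3)
Partition: S = [0, 1, 2], T = [3, 4, 5, 6, 7]

Max-flow min-cut theorem verified: both equal 11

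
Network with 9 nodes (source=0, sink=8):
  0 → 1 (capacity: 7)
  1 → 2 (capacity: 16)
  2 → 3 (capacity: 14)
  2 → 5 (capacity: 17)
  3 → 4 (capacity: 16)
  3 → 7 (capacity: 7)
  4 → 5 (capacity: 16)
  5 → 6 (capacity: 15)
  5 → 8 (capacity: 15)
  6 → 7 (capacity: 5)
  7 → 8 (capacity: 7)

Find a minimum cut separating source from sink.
Min cut value = 7, edges: (0,1)

Min cut value: 7
Partition: S = [0], T = [1, 2, 3, 4, 5, 6, 7, 8]
Cut edges: (0,1)

By max-flow min-cut theorem, max flow = min cut = 7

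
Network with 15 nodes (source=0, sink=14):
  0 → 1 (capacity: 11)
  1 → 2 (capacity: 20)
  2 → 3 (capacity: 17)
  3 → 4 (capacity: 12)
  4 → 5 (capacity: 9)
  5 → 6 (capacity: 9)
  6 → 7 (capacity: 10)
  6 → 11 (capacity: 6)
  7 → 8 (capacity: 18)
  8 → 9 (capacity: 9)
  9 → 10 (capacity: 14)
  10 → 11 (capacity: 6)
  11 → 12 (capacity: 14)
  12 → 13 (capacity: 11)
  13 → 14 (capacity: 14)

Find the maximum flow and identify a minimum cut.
Max flow = 9, Min cut edges: (5,6)

Maximum flow: 9
Minimum cut: (5,6)
Partition: S = [0, 1, 2, 3, 4, 5], T = [6, 7, 8, 9, 10, 11, 12, 13, 14]

Max-flow min-cut theorem verified: both equal 9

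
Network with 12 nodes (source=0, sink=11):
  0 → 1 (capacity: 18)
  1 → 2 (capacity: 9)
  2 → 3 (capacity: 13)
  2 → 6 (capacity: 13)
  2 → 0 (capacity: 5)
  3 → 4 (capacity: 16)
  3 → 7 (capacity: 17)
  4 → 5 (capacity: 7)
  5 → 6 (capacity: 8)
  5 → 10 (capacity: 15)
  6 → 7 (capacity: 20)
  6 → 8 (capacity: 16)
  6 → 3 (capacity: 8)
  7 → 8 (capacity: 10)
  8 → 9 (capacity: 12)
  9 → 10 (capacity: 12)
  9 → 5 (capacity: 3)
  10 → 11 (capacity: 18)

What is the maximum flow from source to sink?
Maximum flow = 9

Max flow: 9

Flow assignment:
  0 → 1: 9/18
  1 → 2: 9/9
  2 → 3: 9/13
  3 → 4: 7/16
  3 → 7: 2/17
  4 → 5: 7/7
  5 → 10: 7/15
  7 → 8: 2/10
  8 → 9: 2/12
  9 → 10: 2/12
  10 → 11: 9/18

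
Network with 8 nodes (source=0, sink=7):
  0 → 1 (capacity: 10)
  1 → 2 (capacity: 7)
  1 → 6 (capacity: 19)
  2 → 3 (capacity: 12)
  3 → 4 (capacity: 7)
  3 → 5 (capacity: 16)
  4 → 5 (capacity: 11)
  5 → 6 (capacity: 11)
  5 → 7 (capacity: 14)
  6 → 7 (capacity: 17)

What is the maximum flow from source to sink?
Maximum flow = 10

Max flow: 10

Flow assignment:
  0 → 1: 10/10
  1 → 6: 10/19
  6 → 7: 10/17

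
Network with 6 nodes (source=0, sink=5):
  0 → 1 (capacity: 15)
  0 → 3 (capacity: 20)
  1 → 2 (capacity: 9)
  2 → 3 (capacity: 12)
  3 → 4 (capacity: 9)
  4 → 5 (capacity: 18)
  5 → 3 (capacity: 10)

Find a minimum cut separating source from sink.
Min cut value = 9, edges: (3,4)

Min cut value: 9
Partition: S = [0, 1, 2, 3], T = [4, 5]
Cut edges: (3,4)

By max-flow min-cut theorem, max flow = min cut = 9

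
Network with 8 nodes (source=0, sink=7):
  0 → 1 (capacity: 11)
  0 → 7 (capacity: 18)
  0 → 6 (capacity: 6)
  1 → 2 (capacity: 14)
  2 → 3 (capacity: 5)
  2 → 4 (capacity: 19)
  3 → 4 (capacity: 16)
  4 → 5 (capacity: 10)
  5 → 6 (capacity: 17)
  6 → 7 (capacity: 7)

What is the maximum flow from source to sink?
Maximum flow = 25

Max flow: 25

Flow assignment:
  0 → 1: 7/11
  0 → 7: 18/18
  1 → 2: 7/14
  2 → 4: 7/19
  4 → 5: 7/10
  5 → 6: 7/17
  6 → 7: 7/7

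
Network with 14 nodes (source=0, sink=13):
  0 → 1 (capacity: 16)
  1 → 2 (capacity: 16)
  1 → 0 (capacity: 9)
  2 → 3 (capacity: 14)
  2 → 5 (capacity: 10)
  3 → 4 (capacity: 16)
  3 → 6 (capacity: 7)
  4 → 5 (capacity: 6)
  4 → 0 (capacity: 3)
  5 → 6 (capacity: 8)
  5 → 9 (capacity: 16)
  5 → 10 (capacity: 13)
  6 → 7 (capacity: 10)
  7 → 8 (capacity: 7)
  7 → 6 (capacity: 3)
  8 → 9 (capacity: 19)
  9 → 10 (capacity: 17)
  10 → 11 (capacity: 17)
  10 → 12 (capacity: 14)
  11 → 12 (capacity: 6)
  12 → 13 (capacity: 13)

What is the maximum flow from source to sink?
Maximum flow = 13

Max flow: 13

Flow assignment:
  0 → 1: 16/16
  1 → 2: 16/16
  2 → 3: 6/14
  2 → 5: 10/10
  3 → 4: 6/16
  4 → 5: 3/6
  4 → 0: 3/3
  5 → 9: 3/16
  5 → 10: 10/13
  9 → 10: 3/17
  10 → 12: 13/14
  12 → 13: 13/13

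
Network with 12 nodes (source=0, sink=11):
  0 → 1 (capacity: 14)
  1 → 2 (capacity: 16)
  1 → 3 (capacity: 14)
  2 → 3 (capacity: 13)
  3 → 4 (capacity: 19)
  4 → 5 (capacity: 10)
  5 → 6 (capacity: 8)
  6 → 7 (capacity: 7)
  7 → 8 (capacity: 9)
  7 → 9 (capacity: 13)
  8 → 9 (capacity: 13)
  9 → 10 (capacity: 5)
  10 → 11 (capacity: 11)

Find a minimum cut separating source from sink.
Min cut value = 5, edges: (9,10)

Min cut value: 5
Partition: S = [0, 1, 2, 3, 4, 5, 6, 7, 8, 9], T = [10, 11]
Cut edges: (9,10)

By max-flow min-cut theorem, max flow = min cut = 5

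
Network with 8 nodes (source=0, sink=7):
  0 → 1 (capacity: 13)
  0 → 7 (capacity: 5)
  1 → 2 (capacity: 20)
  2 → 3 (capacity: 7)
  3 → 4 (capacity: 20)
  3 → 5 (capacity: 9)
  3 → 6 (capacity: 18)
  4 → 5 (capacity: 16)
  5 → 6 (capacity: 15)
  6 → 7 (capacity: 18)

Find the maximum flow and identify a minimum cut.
Max flow = 12, Min cut edges: (0,7), (2,3)

Maximum flow: 12
Minimum cut: (0,7), (2,3)
Partition: S = [0, 1, 2], T = [3, 4, 5, 6, 7]

Max-flow min-cut theorem verified: both equal 12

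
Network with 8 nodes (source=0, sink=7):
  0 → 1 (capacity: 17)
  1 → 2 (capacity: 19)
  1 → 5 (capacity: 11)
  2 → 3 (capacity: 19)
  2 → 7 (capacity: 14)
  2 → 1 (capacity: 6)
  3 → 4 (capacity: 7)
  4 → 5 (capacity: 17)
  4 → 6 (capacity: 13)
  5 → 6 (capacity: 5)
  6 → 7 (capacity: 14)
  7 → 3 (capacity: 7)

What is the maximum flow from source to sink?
Maximum flow = 17

Max flow: 17

Flow assignment:
  0 → 1: 17/17
  1 → 2: 14/19
  1 → 5: 3/11
  2 → 7: 14/14
  5 → 6: 3/5
  6 → 7: 3/14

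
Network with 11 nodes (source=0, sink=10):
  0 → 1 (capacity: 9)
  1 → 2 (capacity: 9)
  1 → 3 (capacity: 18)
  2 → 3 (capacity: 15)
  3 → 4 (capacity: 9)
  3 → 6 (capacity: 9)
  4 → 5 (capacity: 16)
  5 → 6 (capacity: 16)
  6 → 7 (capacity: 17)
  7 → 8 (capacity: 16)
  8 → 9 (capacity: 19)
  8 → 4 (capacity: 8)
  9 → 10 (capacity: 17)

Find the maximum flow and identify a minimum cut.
Max flow = 9, Min cut edges: (0,1)

Maximum flow: 9
Minimum cut: (0,1)
Partition: S = [0], T = [1, 2, 3, 4, 5, 6, 7, 8, 9, 10]

Max-flow min-cut theorem verified: both equal 9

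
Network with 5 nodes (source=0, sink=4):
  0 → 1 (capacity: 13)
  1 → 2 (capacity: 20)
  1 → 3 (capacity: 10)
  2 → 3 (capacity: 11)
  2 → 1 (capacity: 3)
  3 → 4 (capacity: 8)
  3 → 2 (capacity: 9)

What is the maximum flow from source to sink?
Maximum flow = 8

Max flow: 8

Flow assignment:
  0 → 1: 8/13
  1 → 3: 10/10
  2 → 1: 2/3
  3 → 4: 8/8
  3 → 2: 2/9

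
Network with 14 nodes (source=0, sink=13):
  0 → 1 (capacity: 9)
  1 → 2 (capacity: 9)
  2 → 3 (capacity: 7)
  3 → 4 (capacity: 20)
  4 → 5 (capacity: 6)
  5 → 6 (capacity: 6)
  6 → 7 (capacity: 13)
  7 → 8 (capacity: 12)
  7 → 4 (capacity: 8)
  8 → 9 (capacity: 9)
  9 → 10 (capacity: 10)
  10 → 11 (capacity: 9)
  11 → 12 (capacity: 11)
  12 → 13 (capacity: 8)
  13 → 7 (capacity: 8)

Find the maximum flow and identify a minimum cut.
Max flow = 6, Min cut edges: (5,6)

Maximum flow: 6
Minimum cut: (5,6)
Partition: S = [0, 1, 2, 3, 4, 5], T = [6, 7, 8, 9, 10, 11, 12, 13]

Max-flow min-cut theorem verified: both equal 6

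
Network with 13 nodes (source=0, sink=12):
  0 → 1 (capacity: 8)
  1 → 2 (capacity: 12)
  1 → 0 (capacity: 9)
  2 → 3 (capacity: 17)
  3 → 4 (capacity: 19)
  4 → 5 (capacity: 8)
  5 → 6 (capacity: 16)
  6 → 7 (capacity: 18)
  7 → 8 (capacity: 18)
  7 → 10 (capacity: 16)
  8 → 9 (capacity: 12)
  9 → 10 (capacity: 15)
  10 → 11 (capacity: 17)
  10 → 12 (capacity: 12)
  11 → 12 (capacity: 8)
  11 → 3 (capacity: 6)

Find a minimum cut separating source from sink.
Min cut value = 8, edges: (4,5)

Min cut value: 8
Partition: S = [0, 1, 2, 3, 4], T = [5, 6, 7, 8, 9, 10, 11, 12]
Cut edges: (4,5)

By max-flow min-cut theorem, max flow = min cut = 8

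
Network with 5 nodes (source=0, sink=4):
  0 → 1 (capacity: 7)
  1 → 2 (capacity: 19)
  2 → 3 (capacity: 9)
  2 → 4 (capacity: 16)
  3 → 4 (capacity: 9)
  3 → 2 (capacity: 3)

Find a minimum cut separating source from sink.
Min cut value = 7, edges: (0,1)

Min cut value: 7
Partition: S = [0], T = [1, 2, 3, 4]
Cut edges: (0,1)

By max-flow min-cut theorem, max flow = min cut = 7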